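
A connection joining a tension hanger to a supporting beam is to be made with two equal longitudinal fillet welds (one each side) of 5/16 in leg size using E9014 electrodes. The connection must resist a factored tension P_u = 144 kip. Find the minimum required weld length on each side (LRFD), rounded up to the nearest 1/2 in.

L = 8.5 in on each side

E90XX → F_EXX = 90 ksi.
Throat t_e = 0.707 × 0.3125 = 0.2209 in.
φr_n = 0.75 × 0.6 × 90 × 0.2209 = 8.948 kip/in.
L_req = P_u / φr_n = 144 / 8.948 = 16.09 in total.
Per side: 16.09 / 2 = 8.047 in.
Round up → use L = 8.5 in on each side.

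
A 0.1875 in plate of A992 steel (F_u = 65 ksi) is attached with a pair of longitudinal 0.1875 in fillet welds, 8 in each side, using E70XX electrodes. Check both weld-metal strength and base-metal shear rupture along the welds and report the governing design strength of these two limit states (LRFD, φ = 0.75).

φR_n ≈ 66.8 kips (weld metal governs)

E70XX → F_EXX = 70 ksi.
t_e = 0.707 × 0.1875 = 0.1326 in; L = 16 in.
Weld metal: φR_n = 0.75 × 0.6 × 70 × 0.1326 × 16 = 66.81 kips.
Base metal (shear rupture): φR_n = 0.75 × 0.6 × 65 × 0.1875 × 16 = 87.75 kips.
Governing: weld metal.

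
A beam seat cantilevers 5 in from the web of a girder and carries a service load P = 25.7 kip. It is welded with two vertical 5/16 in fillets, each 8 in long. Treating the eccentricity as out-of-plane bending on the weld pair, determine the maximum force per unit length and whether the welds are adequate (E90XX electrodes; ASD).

f_max ≈ 6.23 kip/in; NOT adequate

E90XX → F_EXX = 90 ksi.
L_w = 2 × 8 = 16 in; section modulus (unit throat) S = 2 × L²/6 = 21.33 in².
Direct shear f_v = P/L_w = 25.7/16 = 1.606 kip/in.
Moment M = P × e = 25.7 × 5 = 128.5 kip·in; bending f_b = M/S = 6.023 kip/in.
f_max = √(f_v² + f_b²) = √(1.606² + 6.023²) = 6.234 kip/in.
r_n/Ω = (1/2.0) × 0.6 × 90 × (0.707 × 0.3125) = 5.965 kip/in → NOT adequate.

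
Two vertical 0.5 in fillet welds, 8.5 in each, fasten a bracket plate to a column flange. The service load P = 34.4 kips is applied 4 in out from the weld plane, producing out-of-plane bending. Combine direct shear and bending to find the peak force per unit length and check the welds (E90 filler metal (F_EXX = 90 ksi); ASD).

L_w = 2 × 8.5 = 17 in; section modulus (unit throat) S = 2 × L²/6 = 24.08 in².
Direct shear f_v = P/L_w = 34.4/17 = 2.024 kip/in.
Moment M = P × e = 34.4 × 4 = 137.6 kip·in; bending f_b = M/S = 5.713 kip/in.
f_max = √(f_v² + f_b²) = √(2.024² + 5.713²) = 6.061 kip/in.
r_n/Ω = (1/2.0) × 0.6 × 90 × (0.707 × 0.5) = 9.544 kip/in → adequate.

f_max ≈ 6.06 kip/in; adequate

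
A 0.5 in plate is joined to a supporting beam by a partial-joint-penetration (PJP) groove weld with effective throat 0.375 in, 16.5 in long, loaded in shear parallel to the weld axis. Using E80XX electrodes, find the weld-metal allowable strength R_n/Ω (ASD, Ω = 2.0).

R_n/Ω ≈ 148 kip

E80XX → F_EXX = 80 ksi.
Effective throat (given) t_e = 0.375 in.
A_we = 0.375 × 16.5 = 6.188 in².
F_nw = 0.6 F_EXX = 48 ksi.
R_n/Ω = (48 × 6.188) / 2.0 = 148.5 kip.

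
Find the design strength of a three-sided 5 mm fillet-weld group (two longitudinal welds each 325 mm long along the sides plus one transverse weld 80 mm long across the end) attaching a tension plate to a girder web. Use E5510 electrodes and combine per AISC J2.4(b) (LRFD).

E55XX → F_EXX = 550 MPa.
t_e = 0.707 × 5 = 3.535 mm.
R_nwl = 0.6 × 550 × 3.535 × 650 × 10⁻³ = 758.3 kN (longitudinal, 2 welds).
R_nwt = 0.6 × 550 × 3.535 × 80 × 10⁻³ = 93.32 kN (transverse, base value).
(i) R_nwl + R_nwt = 851.6 kN; (ii) 0.85 R_nwl + 1.5 R_nwt = 784.5 kN.
R_n = max = 851.6 kN [governs: (i)]; φR_n = 638.7 kN.

φR_n ≈ 639 kN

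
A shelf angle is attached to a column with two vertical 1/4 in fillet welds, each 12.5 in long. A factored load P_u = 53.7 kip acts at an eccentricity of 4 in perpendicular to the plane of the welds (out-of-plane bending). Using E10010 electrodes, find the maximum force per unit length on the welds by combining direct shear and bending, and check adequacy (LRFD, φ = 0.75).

f_max ≈ 4.65 kip/in; adequate

E100XX → F_EXX = 100 ksi.
L_w = 2 × 12.5 = 25 in; section modulus (unit throat) S = 2 × L²/6 = 52.08 in².
Direct shear f_v = P/L_w = 53.7/25 = 2.148 kip/in.
Moment M = P × e = 53.7 × 4 = 214.8 kip·in; bending f_b = M/S = 4.124 kip/in.
f_max = √(f_v² + f_b²) = √(2.148² + 4.124²) = 4.65 kip/in.
φr_n = 0.75 × 0.6 × 100 × (0.707 × 0.25) = 7.954 kip/in → adequate.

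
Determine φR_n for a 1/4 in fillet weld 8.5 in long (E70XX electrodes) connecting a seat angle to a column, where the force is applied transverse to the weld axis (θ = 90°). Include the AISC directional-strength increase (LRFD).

φR_n ≈ 71 kip

E70XX → F_EXX = 70 ksi.
t_e = 0.707 × 0.25 = 0.1767 in; A_we = 0.1767 × 8.5 = 1.502 in².
Directional factor: 1.0 + 0.5 sin^1.5(90°) = 1.5.
F_nw = 0.6 × 70 × 1.5 = 63 ksi.
φR_n = 0.75 × 63 × 1.502 = 70.99 kip.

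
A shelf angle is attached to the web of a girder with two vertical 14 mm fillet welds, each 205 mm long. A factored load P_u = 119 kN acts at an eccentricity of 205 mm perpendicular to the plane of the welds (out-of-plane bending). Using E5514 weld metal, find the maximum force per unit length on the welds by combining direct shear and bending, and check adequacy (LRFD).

f_max ≈ 1770 N/mm; adequate

E55XX → F_EXX = 550 MPa.
L_w = 2 × 205 = 410 mm; section modulus (unit throat) S = 2 × L²/6 = 14010 mm².
Direct shear f_v = P/L_w = 119×10³/410 = 290.2 N/mm.
Moment M = P × e = 119×10³ × 205 = 24395000 N·mm; bending f_b = M/S = 1741 N/mm.
f_max = √(f_v² + f_b²) = √(290.2² + 1741²) = 1765 N/mm.
φr_n = 0.75 × 0.6 × 550 × (0.707 × 14) = 2450 N/mm → adequate.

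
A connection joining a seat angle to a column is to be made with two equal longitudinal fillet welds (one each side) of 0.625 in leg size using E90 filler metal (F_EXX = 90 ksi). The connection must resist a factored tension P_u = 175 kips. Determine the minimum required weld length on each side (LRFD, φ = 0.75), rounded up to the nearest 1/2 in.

Throat t_e = 0.707 × 0.625 = 0.4419 in.
φr_n = 0.75 × 0.6 × 90 × 0.4419 = 17.9 kips/in.
L_req = P_u / φr_n = 175 / 17.9 = 9.779 in total.
Per side: 9.779 / 2 = 4.889 in.
Round up → use L = 5 in on each side.

L = 5 in on each side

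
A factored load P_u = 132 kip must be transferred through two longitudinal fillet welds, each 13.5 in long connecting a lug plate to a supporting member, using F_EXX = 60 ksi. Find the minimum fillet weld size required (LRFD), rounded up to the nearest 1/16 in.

Total weld length L = 27 in.
Required throat t_e = P_u / (φ × 0.6 F_EXX × L) = 132 / (0.75 × 0.6 × 60 × 27) = 0.1811 in.
Required leg w = t_e / 0.707 = 0.2561 in → use 5/16 in.

w = 5/16 in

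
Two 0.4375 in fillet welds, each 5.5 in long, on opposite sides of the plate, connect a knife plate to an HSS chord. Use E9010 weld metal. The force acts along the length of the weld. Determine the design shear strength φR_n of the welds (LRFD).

E90XX → F_EXX = 90 ksi.
Effective throat t_e = 0.707 × 0.4375 = 0.3093 in.
Total length L = 11 in; A_we = 0.3093 × 11 = 3.402 in².
F_nw = 0.6 F_EXX = 0.6 × 90 = 54 ksi.
φR_n = 0.75 × 54 × 3.402 = 137.8 kip.

φR_n ≈ 138 kip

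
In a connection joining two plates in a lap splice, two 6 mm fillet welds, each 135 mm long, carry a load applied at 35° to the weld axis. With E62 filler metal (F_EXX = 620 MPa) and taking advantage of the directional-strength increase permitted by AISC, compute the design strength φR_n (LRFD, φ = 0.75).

φR_n ≈ 389 kN

t_e = 0.707 × 6 = 4.242 mm; A_we = 4.242 × 270 = 1145 mm².
Directional factor: 1.0 + 0.5 sin^1.5(35°) = 1.217.
F_nw = 0.6 × 620 × 1.217 = 452.8 MPa.
φR_n = 0.75 × 452.8 × 1145 × 10⁻³ = 389 kN.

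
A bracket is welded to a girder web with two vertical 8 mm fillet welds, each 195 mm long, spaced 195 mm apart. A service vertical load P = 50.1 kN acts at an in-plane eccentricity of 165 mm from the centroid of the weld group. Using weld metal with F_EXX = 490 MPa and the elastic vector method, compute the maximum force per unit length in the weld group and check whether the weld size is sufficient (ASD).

Total weld length L_w = 390 mm. Treat welds as unit-width lines.
Polar moment about centroid: J = 2[d³/12 + d(b/2)²] = 2[195³/12 + 195×97.5²] = 4943000 mm³.
Direct shear f_v = P/L_w = 50.1×10³ / 390 = 128.5 N/mm (vertical).
Torsion M = P·e = 50.1×10³ × 165 = 8266500 N·mm.
Critical point at (x, y) = (97.5, 97.5) from centroid. f_tx = M·y/J = 163 N/mm; f_ty = M·x/J = 163 N/mm.
Resultant f_max = √[f_tx² + (f_v + f_ty)²] = √[163² + (128.5 + 163)²] = 334 N/mm.
Capacity per unit length: r_n/Ω = (1/2.0) × 0.6 × 490 × (0.707 × 8) = 831.4 N/mm.
334 ≤ 831.4 → adequate.

f_max ≈ 334 N/mm; adequate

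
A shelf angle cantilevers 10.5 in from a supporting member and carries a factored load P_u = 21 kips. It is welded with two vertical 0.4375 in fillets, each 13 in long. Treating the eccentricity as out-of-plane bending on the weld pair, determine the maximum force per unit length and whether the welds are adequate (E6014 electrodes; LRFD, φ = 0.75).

f_max ≈ 4 kip/in; adequate

E60XX → F_EXX = 60 ksi.
L_w = 2 × 13 = 26 in; section modulus (unit throat) S = 2 × L²/6 = 56.33 in².
Direct shear f_v = P/L_w = 21/26 = 0.8077 kip/in.
Moment M = P × e = 21 × 10.5 = 220.5 kip·in; bending f_b = M/S = 3.914 kip/in.
f_max = √(f_v² + f_b²) = √(0.8077² + 3.914²) = 3.997 kip/in.
φr_n = 0.75 × 0.6 × 60 × (0.707 × 0.4375) = 8.351 kip/in → adequate.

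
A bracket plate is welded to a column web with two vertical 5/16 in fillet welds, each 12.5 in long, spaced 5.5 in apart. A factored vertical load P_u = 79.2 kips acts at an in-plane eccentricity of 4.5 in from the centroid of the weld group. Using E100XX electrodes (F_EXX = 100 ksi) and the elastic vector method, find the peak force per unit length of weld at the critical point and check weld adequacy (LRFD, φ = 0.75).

f_max ≈ 6.67 kip/in; adequate

Total weld length L_w = 25 in. Treat welds as unit-width lines.
Polar moment about centroid: J = 2[d³/12 + d(b/2)²] = 2[12.5³/12 + 12.5×2.75²] = 514.6 in³.
Direct shear f_v = P/L_w = 79.2 / 25 = 3.168 kip/in (vertical).
Torsion M = P·e = 79.2 × 4.5 = 356.4 kip·in.
Critical point at (x, y) = (2.75, 6.25) from centroid. f_tx = M·y/J = 4.329 kip/in; f_ty = M·x/J = 1.905 kip/in.
Resultant f_max = √[f_tx² + (f_v + f_ty)²] = √[4.329² + (3.168 + 1.905)²] = 6.669 kip/in.
Capacity per unit length: φr_n = 0.75 × 0.6 × 100 × (0.707 × 0.3125) = 9.942 kip/in.
6.669 ≤ 9.942 → adequate.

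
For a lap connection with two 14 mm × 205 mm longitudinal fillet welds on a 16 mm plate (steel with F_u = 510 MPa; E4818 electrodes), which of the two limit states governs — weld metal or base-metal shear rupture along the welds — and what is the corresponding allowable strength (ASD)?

E48XX → F_EXX = 480 MPa.
t_e = 0.707 × 14 = 9.898 mm; L = 410 mm.
Weld metal: R_n/Ω = (1/2.0) × 0.6 × 480 × 9.898 × 410 × 10⁻³ = 584.4 kN.
Base metal (shear rupture): R_n/Ω = (1/2.0) × 0.6 × 510 × 16 × 410 × 10⁻³ = 1004 kN.
Governing: weld metal.

R_n/Ω ≈ 584 kN (weld metal governs)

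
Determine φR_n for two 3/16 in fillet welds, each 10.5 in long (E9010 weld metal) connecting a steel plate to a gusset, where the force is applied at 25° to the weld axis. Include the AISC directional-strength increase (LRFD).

E90XX → F_EXX = 90 ksi.
t_e = 0.707 × 0.1875 = 0.1326 in; A_we = 0.1326 × 21 = 2.784 in².
Directional factor: 1.0 + 0.5 sin^1.5(25°) = 1.137.
F_nw = 0.6 × 90 × 1.137 = 61.42 ksi.
φR_n = 0.75 × 61.42 × 2.784 = 128.2 kip.

φR_n ≈ 128 kip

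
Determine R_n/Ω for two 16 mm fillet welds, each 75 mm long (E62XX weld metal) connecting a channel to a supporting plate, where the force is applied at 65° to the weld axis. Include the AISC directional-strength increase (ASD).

E62XX → F_EXX = 620 MPa.
t_e = 0.707 × 16 = 11.31 mm; A_we = 11.31 × 150 = 1697 mm².
Directional factor: 1.0 + 0.5 sin^1.5(65°) = 1.431.
F_nw = 0.6 × 620 × 1.431 = 532.5 MPa.
R_n/Ω = (532.5 × 1697) / 2.0 × 10⁻³ = 451.8 kN.

R_n/Ω ≈ 452 kN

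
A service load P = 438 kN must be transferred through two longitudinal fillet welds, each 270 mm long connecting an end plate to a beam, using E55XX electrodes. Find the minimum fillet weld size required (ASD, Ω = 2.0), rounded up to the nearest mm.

E55XX → F_EXX = 550 MPa.
Total weld length L = 540 mm.
Required throat t_e = P × Ω / (0.6 F_EXX × L) = 438 × 2.0 / (0.6 × 550 × 540 × 10⁻³) = 4.916 mm.
Required leg w = t_e / 0.707 = 6.953 mm → use 7 mm.

w = 7 mm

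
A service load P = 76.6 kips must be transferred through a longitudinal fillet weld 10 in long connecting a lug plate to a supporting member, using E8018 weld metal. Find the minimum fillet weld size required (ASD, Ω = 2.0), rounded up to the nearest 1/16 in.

E80XX → F_EXX = 80 ksi.
Total weld length L = 10 in.
Required throat t_e = P × Ω / (0.6 F_EXX × L) = 76.6 × 2.0 / (0.6 × 80 × 10) = 0.3192 in.
Required leg w = t_e / 0.707 = 0.4514 in → use 1/2 in.

w = 1/2 in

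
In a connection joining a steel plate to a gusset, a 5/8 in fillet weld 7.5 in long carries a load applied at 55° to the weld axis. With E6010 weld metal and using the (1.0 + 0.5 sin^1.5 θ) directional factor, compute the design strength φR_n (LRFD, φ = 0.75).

E60XX → F_EXX = 60 ksi.
t_e = 0.707 × 0.625 = 0.4419 in; A_we = 0.4419 × 7.5 = 3.314 in².
Directional factor: 1.0 + 0.5 sin^1.5(55°) = 1.371.
F_nw = 0.6 × 60 × 1.371 = 49.35 ksi.
φR_n = 0.75 × 49.35 × 3.314 = 122.6 kip.

φR_n ≈ 123 kip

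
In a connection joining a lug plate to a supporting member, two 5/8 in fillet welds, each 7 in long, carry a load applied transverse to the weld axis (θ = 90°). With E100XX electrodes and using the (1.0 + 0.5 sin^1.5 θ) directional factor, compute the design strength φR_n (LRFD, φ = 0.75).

E100XX → F_EXX = 100 ksi.
t_e = 0.707 × 0.625 = 0.4419 in; A_we = 0.4419 × 14 = 6.186 in².
Directional factor: 1.0 + 0.5 sin^1.5(90°) = 1.5.
F_nw = 0.6 × 100 × 1.5 = 90 ksi.
φR_n = 0.75 × 90 × 6.186 = 417.6 kips.

φR_n ≈ 418 kips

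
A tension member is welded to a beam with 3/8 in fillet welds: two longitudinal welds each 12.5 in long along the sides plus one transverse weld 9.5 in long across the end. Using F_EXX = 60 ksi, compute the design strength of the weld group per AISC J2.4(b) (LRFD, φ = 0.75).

φR_n ≈ 254 kip

t_e = 0.707 × 0.375 = 0.2651 in.
R_nwl = 0.6 × 60 × 0.2651 × 25 = 238.6 kip (longitudinal, 2 welds).
R_nwt = 0.6 × 60 × 0.2651 × 9.5 = 90.67 kip (transverse, base value).
(i) R_nwl + R_nwt = 329.3 kip; (ii) 0.85 R_nwl + 1.5 R_nwt = 338.8 kip.
R_n = max = 338.8 kip [governs: (ii)]; φR_n = 254.1 kip.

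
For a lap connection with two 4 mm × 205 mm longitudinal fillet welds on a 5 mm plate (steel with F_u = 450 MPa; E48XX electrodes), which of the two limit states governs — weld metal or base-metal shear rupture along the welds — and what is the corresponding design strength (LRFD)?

E48XX → F_EXX = 480 MPa.
t_e = 0.707 × 4 = 2.828 mm; L = 410 mm.
Weld metal: φR_n = 0.75 × 0.6 × 480 × 2.828 × 410 × 10⁻³ = 250.4 kN.
Base metal (shear rupture): φR_n = 0.75 × 0.6 × 450 × 5 × 410 × 10⁻³ = 415.1 kN.
Governing: weld metal.

φR_n ≈ 250 kN (weld metal governs)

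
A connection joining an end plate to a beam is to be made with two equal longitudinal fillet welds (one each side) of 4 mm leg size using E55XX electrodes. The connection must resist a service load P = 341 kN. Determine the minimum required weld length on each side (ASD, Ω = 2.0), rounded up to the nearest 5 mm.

L = 370 mm on each side

E55XX → F_EXX = 550 MPa.
Throat t_e = 0.707 × 4 = 2.828 mm.
r_n/Ω = (0.6 × 550 × 2.828) / 2.0 = 466.6 N/mm = 0.4666 kN/mm.
L_req = P / (r_n/Ω) = 341 / 0.4666 = 730.8 mm total.
Per side: 730.8 / 2 = 365.4 mm.
Round up → use L = 370 mm on each side.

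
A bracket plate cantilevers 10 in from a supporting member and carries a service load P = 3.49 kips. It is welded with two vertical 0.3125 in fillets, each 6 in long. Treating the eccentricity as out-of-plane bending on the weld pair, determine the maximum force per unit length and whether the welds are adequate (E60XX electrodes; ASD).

E60XX → F_EXX = 60 ksi.
L_w = 2 × 6 = 12 in; section modulus (unit throat) S = 2 × L²/6 = 12 in².
Direct shear f_v = P/L_w = 3.49/12 = 0.2908 kip/in.
Moment M = P × e = 3.49 × 10 = 34.9 kip·in; bending f_b = M/S = 2.908 kip/in.
f_max = √(f_v² + f_b²) = √(0.2908² + 2.908²) = 2.923 kip/in.
r_n/Ω = (1/2.0) × 0.6 × 60 × (0.707 × 0.3125) = 3.977 kip/in → adequate.

f_max ≈ 2.92 kip/in; adequate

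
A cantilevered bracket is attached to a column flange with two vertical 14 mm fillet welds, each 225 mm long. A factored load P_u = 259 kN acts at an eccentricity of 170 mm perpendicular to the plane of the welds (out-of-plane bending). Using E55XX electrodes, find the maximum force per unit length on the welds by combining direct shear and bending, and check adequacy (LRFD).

f_max ≈ 2670 N/mm; NOT adequate

E55XX → F_EXX = 550 MPa.
L_w = 2 × 225 = 450 mm; section modulus (unit throat) S = 2 × L²/6 = 16880 mm².
Direct shear f_v = P/L_w = 259×10³/450 = 575.6 N/mm.
Moment M = P × e = 259×10³ × 170 = 44030000 N·mm; bending f_b = M/S = 2609 N/mm.
f_max = √(f_v² + f_b²) = √(575.6² + 2609²) = 2672 N/mm.
φr_n = 0.75 × 0.6 × 550 × (0.707 × 14) = 2450 N/mm → NOT adequate.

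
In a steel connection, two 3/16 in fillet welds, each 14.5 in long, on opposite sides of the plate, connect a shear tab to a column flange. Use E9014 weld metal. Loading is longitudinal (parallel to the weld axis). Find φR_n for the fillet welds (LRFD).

E90XX → F_EXX = 90 ksi.
Effective throat t_e = 0.707 × 0.1875 = 0.1326 in.
Total length L = 29 in; A_we = 0.1326 × 29 = 3.844 in².
F_nw = 0.6 F_EXX = 0.6 × 90 = 54 ksi.
φR_n = 0.75 × 54 × 3.844 = 155.7 kips.

φR_n ≈ 156 kips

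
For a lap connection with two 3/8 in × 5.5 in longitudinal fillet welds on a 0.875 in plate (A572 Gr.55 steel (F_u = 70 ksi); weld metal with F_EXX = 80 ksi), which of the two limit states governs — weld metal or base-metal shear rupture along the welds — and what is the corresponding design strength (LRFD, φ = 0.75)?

φR_n ≈ 105 kip (weld metal governs)

t_e = 0.707 × 0.375 = 0.2651 in; L = 11 in.
Weld metal: φR_n = 0.75 × 0.6 × 80 × 0.2651 × 11 = 105 kip.
Base metal (shear rupture): φR_n = 0.75 × 0.6 × 70 × 0.875 × 11 = 303.2 kip.
Governing: weld metal.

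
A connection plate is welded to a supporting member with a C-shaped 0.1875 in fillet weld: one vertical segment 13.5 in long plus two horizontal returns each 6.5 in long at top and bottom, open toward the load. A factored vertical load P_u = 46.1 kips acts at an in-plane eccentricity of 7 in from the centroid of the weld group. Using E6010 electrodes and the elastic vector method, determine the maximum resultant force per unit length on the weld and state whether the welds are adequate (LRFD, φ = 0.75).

E60XX → F_EXX = 60 ksi.
Total weld length L_w = 26.5 in. Treat welds as unit-width lines.
Centroid: x̄ = 2×6.5×3.25 / 26.5 = 1.594 in from the vertical weld.
Polar moment about centroid: J = I_x + I_y = [13.5³/12 + 2×6.5×6.75²] + [13.5×1.594² + 2(6.5³/12 + 6.5×1.656²)] = 913.1 in³.
Direct shear f_v = P/L_w = 46.1 / 26.5 = 1.74 kip/in (vertical).
Torsion M = P·e = 46.1 × 7 = 322.7 kip·in.
Critical point at (x, y) = (4.906, 6.75) from centroid. f_tx = M·y/J = 2.386 kip/in; f_ty = M·x/J = 1.734 kip/in.
Resultant f_max = √[f_tx² + (f_v + f_ty)²] = √[2.386² + (1.74 + 1.734)²] = 4.214 kip/in.
Capacity per unit length: φr_n = 0.75 × 0.6 × 60 × (0.707 × 0.1875) = 3.579 kip/in.
4.214 > 3.579 → NOT adequate.

f_max ≈ 4.21 kip/in; NOT adequate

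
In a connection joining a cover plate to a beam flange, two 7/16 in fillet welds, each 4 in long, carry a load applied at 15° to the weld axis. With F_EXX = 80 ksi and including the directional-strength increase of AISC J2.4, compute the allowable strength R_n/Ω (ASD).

R_n/Ω ≈ 63.3 kips

t_e = 0.707 × 0.4375 = 0.3093 in; A_we = 0.3093 × 8 = 2.474 in².
Directional factor: 1.0 + 0.5 sin^1.5(15°) = 1.066.
F_nw = 0.6 × 80 × 1.066 = 51.16 ksi.
R_n/Ω = (51.16 × 2.474) / 2.0 = 63.3 kips.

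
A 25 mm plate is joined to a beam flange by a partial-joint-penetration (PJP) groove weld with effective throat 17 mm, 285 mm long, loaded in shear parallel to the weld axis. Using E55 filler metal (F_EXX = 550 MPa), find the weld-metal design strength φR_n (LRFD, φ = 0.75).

φR_n ≈ 1200 kN

Effective throat (given) t_e = 17 mm.
A_we = 17 × 285 = 4845 mm².
F_nw = 0.6 F_EXX = 330 MPa.
φR_n = 0.75 × 330 × 4845 × 10⁻³ = 1199 kN.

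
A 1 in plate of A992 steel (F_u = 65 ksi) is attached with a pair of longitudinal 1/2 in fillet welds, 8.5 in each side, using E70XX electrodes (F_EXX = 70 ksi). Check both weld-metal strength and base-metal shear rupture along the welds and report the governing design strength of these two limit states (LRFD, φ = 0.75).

t_e = 0.707 × 0.5 = 0.3535 in; L = 17 in.
Weld metal: φR_n = 0.75 × 0.6 × 70 × 0.3535 × 17 = 189.3 kip.
Base metal (shear rupture): φR_n = 0.75 × 0.6 × 65 × 1 × 17 = 497.2 kip.
Governing: weld metal.

φR_n ≈ 189 kip (weld metal governs)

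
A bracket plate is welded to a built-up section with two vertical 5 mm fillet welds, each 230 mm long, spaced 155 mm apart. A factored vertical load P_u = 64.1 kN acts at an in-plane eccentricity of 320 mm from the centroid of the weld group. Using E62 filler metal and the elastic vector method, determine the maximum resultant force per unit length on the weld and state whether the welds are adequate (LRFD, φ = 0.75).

f_max ≈ 682 N/mm; adequate

E62XX → F_EXX = 620 MPa.
Total weld length L_w = 460 mm. Treat welds as unit-width lines.
Polar moment about centroid: J = 2[d³/12 + d(b/2)²] = 2[230³/12 + 230×77.5²] = 4791000 mm³.
Direct shear f_v = P/L_w = 64.1×10³ / 460 = 139.3 N/mm (vertical).
Torsion M = P·e = 64.1×10³ × 320 = 20512000 N·mm.
Critical point at (x, y) = (77.5, 115) from centroid. f_tx = M·y/J = 492.4 N/mm; f_ty = M·x/J = 331.8 N/mm.
Resultant f_max = √[f_tx² + (f_v + f_ty)²] = √[492.4² + (139.3 + 331.8)²] = 681.5 N/mm.
Capacity per unit length: φr_n = 0.75 × 0.6 × 620 × (0.707 × 5) = 986.3 N/mm.
681.5 ≤ 986.3 → adequate.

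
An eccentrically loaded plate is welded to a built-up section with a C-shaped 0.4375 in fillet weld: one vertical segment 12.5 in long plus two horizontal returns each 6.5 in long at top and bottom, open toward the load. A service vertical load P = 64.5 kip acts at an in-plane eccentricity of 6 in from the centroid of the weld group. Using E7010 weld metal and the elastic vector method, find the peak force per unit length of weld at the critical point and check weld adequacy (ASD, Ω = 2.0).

f_max ≈ 5.81 kip/in; adequate

E70XX → F_EXX = 70 ksi.
Total weld length L_w = 25.5 in. Treat welds as unit-width lines.
Centroid: x̄ = 2×6.5×3.25 / 25.5 = 1.657 in from the vertical weld.
Polar moment about centroid: J = I_x + I_y = [12.5³/12 + 2×6.5×6.25²] + [12.5×1.657² + 2(6.5³/12 + 6.5×1.593²)] = 783.7 in³.
Direct shear f_v = P/L_w = 64.5 / 25.5 = 2.529 kip/in (vertical).
Torsion M = P·e = 64.5 × 6 = 387 kip·in.
Critical point at (x, y) = (4.843, 6.25) from centroid. f_tx = M·y/J = 3.087 kip/in; f_ty = M·x/J = 2.392 kip/in.
Resultant f_max = √[f_tx² + (f_v + f_ty)²] = √[3.087² + (2.529 + 2.392)²] = 5.809 kip/in.
Capacity per unit length: r_n/Ω = (1/2.0) × 0.6 × 70 × (0.707 × 0.4375) = 6.496 kip/in.
5.809 ≤ 6.496 → adequate.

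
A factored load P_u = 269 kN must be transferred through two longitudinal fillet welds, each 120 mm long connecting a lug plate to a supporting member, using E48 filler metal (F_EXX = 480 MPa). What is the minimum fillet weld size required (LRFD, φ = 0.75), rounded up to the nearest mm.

Total weld length L = 240 mm.
Required throat t_e = P_u / (φ × 0.6 F_EXX × L) = 269 / (0.75 × 0.6 × 480 × 240 × 10⁻³) = 5.189 mm.
Required leg w = t_e / 0.707 = 7.34 mm → use 8 mm.

w = 8 mm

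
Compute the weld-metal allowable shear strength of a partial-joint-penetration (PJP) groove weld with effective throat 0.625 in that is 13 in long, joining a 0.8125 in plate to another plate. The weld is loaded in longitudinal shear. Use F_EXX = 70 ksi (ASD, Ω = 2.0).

Effective throat (given) t_e = 0.625 in.
A_we = 0.625 × 13 = 8.125 in².
F_nw = 0.6 F_EXX = 42 ksi.
R_n/Ω = (42 × 8.125) / 2.0 = 170.6 kip.

R_n/Ω ≈ 171 kip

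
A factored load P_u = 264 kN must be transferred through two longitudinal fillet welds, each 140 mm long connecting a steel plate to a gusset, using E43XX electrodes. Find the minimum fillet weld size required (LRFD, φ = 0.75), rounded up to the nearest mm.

w = 7 mm

E43XX → F_EXX = 430 MPa.
Total weld length L = 280 mm.
Required throat t_e = P_u / (φ × 0.6 F_EXX × L) = 264 / (0.75 × 0.6 × 430 × 280 × 10⁻³) = 4.873 mm.
Required leg w = t_e / 0.707 = 6.892 mm → use 7 mm.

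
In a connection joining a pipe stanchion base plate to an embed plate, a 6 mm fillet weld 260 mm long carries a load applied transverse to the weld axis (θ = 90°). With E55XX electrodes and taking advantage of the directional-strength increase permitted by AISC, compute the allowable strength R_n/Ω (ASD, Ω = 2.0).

E55XX → F_EXX = 550 MPa.
t_e = 0.707 × 6 = 4.242 mm; A_we = 4.242 × 260 = 1103 mm².
Directional factor: 1.0 + 0.5 sin^1.5(90°) = 1.5.
F_nw = 0.6 × 550 × 1.5 = 495 MPa.
R_n/Ω = (495 × 1103) / 2.0 × 10⁻³ = 273 kN.

R_n/Ω ≈ 273 kN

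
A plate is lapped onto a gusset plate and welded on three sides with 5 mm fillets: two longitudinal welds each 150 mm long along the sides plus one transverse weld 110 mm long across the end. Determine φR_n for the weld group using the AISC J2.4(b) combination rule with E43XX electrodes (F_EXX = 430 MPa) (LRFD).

t_e = 0.707 × 5 = 3.535 mm.
R_nwl = 0.6 × 430 × 3.535 × 300 × 10⁻³ = 273.6 kN (longitudinal, 2 welds).
R_nwt = 0.6 × 430 × 3.535 × 110 × 10⁻³ = 100.3 kN (transverse, base value).
(i) R_nwl + R_nwt = 373.9 kN; (ii) 0.85 R_nwl + 1.5 R_nwt = 383.1 kN.
R_n = max = 383.1 kN [governs: (ii)]; φR_n = 287.3 kN.

φR_n ≈ 287 kN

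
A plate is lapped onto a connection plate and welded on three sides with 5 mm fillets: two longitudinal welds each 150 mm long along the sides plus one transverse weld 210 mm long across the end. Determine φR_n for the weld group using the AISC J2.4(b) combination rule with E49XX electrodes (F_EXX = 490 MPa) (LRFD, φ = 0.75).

φR_n ≈ 444 kN

t_e = 0.707 × 5 = 3.535 mm.
R_nwl = 0.6 × 490 × 3.535 × 300 × 10⁻³ = 311.8 kN (longitudinal, 2 welds).
R_nwt = 0.6 × 490 × 3.535 × 210 × 10⁻³ = 218.3 kN (transverse, base value).
(i) R_nwl + R_nwt = 530 kN; (ii) 0.85 R_nwl + 1.5 R_nwt = 592.4 kN.
R_n = max = 592.4 kN [governs: (ii)]; φR_n = 444.3 kN.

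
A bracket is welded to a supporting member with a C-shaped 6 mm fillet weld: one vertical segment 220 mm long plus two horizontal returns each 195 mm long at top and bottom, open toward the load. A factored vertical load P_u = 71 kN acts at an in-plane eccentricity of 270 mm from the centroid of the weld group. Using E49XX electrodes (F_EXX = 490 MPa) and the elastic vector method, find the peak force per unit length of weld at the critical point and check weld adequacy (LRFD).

Total weld length L_w = 610 mm. Treat welds as unit-width lines.
Centroid: x̄ = 2×195×97.5 / 610 = 62.34 mm from the vertical weld.
Polar moment about centroid: J = I_x + I_y = [220³/12 + 2×195×110²] + [220×62.34² + 2(195³/12 + 195×35.16²)] = 8179000 mm³.
Direct shear f_v = P/L_w = 71×10³ / 610 = 116.4 N/mm (vertical).
Torsion M = P·e = 71×10³ × 270 = 19170000 N·mm.
Critical point at (x, y) = (132.7, 110) from centroid. f_tx = M·y/J = 257.8 N/mm; f_ty = M·x/J = 310.9 N/mm.
Resultant f_max = √[f_tx² + (f_v + f_ty)²] = √[257.8² + (116.4 + 310.9)²] = 499.1 N/mm.
Capacity per unit length: φr_n = 0.75 × 0.6 × 490 × (0.707 × 6) = 935.4 N/mm.
499.1 ≤ 935.4 → adequate.

f_max ≈ 499 N/mm; adequate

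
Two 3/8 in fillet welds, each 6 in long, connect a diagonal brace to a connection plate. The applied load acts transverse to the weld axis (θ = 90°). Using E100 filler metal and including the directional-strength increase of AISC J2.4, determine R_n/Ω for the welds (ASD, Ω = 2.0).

E100XX → F_EXX = 100 ksi.
t_e = 0.707 × 0.375 = 0.2651 in; A_we = 0.2651 × 12 = 3.181 in².
Directional factor: 1.0 + 0.5 sin^1.5(90°) = 1.5.
F_nw = 0.6 × 100 × 1.5 = 90 ksi.
R_n/Ω = (90 × 3.181) / 2.0 = 143.2 kips.

R_n/Ω ≈ 143 kips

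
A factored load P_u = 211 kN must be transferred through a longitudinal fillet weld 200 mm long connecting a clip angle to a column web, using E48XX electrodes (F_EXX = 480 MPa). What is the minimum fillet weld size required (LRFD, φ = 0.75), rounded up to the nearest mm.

Total weld length L = 200 mm.
Required throat t_e = P_u / (φ × 0.6 F_EXX × L) = 211 / (0.75 × 0.6 × 480 × 200 × 10⁻³) = 4.884 mm.
Required leg w = t_e / 0.707 = 6.908 mm → use 7 mm.

w = 7 mm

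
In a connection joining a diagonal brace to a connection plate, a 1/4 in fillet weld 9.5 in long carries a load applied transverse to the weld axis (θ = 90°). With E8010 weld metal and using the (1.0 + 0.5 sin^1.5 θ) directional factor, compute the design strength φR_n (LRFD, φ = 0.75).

E80XX → F_EXX = 80 ksi.
t_e = 0.707 × 0.25 = 0.1767 in; A_we = 0.1767 × 9.5 = 1.679 in².
Directional factor: 1.0 + 0.5 sin^1.5(90°) = 1.5.
F_nw = 0.6 × 80 × 1.5 = 72 ksi.
φR_n = 0.75 × 72 × 1.679 = 90.67 kip.

φR_n ≈ 90.7 kip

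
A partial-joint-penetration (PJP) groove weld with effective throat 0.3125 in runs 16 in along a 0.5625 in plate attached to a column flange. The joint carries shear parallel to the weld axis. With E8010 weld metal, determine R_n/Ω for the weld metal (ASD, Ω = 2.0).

E80XX → F_EXX = 80 ksi.
Effective throat (given) t_e = 0.3125 in.
A_we = 0.3125 × 16 = 5 in².
F_nw = 0.6 F_EXX = 48 ksi.
R_n/Ω = (48 × 5) / 2.0 = 120 kips.

R_n/Ω ≈ 120 kips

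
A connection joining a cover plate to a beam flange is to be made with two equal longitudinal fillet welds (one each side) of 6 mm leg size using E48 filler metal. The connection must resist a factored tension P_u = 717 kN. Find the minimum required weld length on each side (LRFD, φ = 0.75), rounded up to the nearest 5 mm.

L = 395 mm on each side

E48XX → F_EXX = 480 MPa.
Throat t_e = 0.707 × 6 = 4.242 mm.
φr_n = 0.75 × 0.6 × 480 × 4.242 × 10⁻³ = 0.9163 kN/mm.
L_req = P_u / φr_n = 717 / 0.9163 = 782.5 mm total.
Per side: 782.5 / 2 = 391.3 mm.
Round up → use L = 395 mm on each side.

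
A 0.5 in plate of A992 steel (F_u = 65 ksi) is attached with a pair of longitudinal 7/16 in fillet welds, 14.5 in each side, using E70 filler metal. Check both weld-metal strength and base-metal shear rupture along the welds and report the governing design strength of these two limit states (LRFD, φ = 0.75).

φR_n ≈ 283 kip (weld metal governs)

E70XX → F_EXX = 70 ksi.
t_e = 0.707 × 0.4375 = 0.3093 in; L = 29 in.
Weld metal: φR_n = 0.75 × 0.6 × 70 × 0.3093 × 29 = 282.6 kip.
Base metal (shear rupture): φR_n = 0.75 × 0.6 × 65 × 0.5 × 29 = 424.1 kip.
Governing: weld metal.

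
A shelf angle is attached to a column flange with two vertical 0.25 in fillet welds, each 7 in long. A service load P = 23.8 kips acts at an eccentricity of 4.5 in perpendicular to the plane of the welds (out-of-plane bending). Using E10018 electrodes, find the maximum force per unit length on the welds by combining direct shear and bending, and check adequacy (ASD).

f_max ≈ 6.77 kip/in; NOT adequate

E100XX → F_EXX = 100 ksi.
L_w = 2 × 7 = 14 in; section modulus (unit throat) S = 2 × L²/6 = 16.33 in².
Direct shear f_v = P/L_w = 23.8/14 = 1.7 kip/in.
Moment M = P × e = 23.8 × 4.5 = 107.1 kip·in; bending f_b = M/S = 6.557 kip/in.
f_max = √(f_v² + f_b²) = √(1.7² + 6.557²) = 6.774 kip/in.
r_n/Ω = (1/2.0) × 0.6 × 100 × (0.707 × 0.25) = 5.302 kip/in → NOT adequate.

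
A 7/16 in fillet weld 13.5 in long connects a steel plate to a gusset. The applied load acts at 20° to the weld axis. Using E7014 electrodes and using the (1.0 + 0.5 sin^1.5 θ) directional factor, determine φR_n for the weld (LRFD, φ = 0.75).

E70XX → F_EXX = 70 ksi.
t_e = 0.707 × 0.4375 = 0.3093 in; A_we = 0.3093 × 13.5 = 4.176 in².
Directional factor: 1.0 + 0.5 sin^1.5(20°) = 1.1.
F_nw = 0.6 × 70 × 1.1 = 46.2 ksi.
φR_n = 0.75 × 46.2 × 4.176 = 144.7 kips.

φR_n ≈ 145 kips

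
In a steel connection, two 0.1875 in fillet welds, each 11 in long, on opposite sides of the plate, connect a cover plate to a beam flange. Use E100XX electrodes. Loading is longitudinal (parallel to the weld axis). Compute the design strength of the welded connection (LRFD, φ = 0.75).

φR_n ≈ 131 kip

E100XX → F_EXX = 100 ksi.
Effective throat t_e = 0.707 × 0.1875 = 0.1326 in.
Total length L = 22 in; A_we = 0.1326 × 22 = 2.916 in².
F_nw = 0.6 F_EXX = 0.6 × 100 = 60 ksi.
φR_n = 0.75 × 60 × 2.916 = 131.2 kip.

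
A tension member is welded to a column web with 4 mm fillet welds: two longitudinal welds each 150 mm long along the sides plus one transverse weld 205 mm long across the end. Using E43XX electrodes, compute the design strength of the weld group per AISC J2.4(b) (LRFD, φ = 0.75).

E43XX → F_EXX = 430 MPa.
t_e = 0.707 × 4 = 2.828 mm.
R_nwl = 0.6 × 430 × 2.828 × 300 × 10⁻³ = 218.9 kN (longitudinal, 2 welds).
R_nwt = 0.6 × 430 × 2.828 × 205 × 10⁻³ = 149.6 kN (transverse, base value).
(i) R_nwl + R_nwt = 368.5 kN; (ii) 0.85 R_nwl + 1.5 R_nwt = 410.4 kN.
R_n = max = 410.4 kN [governs: (ii)]; φR_n = 307.8 kN.

φR_n ≈ 308 kN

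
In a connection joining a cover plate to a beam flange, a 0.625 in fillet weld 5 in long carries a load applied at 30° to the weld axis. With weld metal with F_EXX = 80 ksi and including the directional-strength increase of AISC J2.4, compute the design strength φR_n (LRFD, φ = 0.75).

φR_n ≈ 93.6 kips

t_e = 0.707 × 0.625 = 0.4419 in; A_we = 0.4419 × 5 = 2.209 in².
Directional factor: 1.0 + 0.5 sin^1.5(30°) = 1.177.
F_nw = 0.6 × 80 × 1.177 = 56.49 ksi.
φR_n = 0.75 × 56.49 × 2.209 = 93.6 kips.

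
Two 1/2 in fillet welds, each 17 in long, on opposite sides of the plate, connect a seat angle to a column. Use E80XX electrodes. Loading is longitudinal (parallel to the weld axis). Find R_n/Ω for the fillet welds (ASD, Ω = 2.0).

R_n/Ω ≈ 288 kip

E80XX → F_EXX = 80 ksi.
Effective throat t_e = 0.707 × 0.5 = 0.3535 in.
Total length L = 34 in; A_we = 0.3535 × 34 = 12.02 in².
F_nw = 0.6 F_EXX = 0.6 × 80 = 48 ksi.
R_n = 48 × 12.02 = 576.9 kip; R_n/Ω = 576.9/2.0 = 288.5 kip.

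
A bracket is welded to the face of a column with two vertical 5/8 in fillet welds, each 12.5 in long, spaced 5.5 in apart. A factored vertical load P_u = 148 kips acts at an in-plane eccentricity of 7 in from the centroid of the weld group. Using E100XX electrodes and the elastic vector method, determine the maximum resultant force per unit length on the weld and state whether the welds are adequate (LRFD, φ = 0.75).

f_max ≈ 17 kip/in; adequate

E100XX → F_EXX = 100 ksi.
Total weld length L_w = 25 in. Treat welds as unit-width lines.
Polar moment about centroid: J = 2[d³/12 + d(b/2)²] = 2[12.5³/12 + 12.5×2.75²] = 514.6 in³.
Direct shear f_v = P/L_w = 148 / 25 = 5.92 kip/in (vertical).
Torsion M = P·e = 148 × 7 = 1036 kip·in.
Critical point at (x, y) = (2.75, 6.25) from centroid. f_tx = M·y/J = 12.58 kip/in; f_ty = M·x/J = 5.537 kip/in.
Resultant f_max = √[f_tx² + (f_v + f_ty)²] = √[12.58² + (5.92 + 5.537)²] = 17.02 kip/in.
Capacity per unit length: φr_n = 0.75 × 0.6 × 100 × (0.707 × 0.625) = 19.88 kip/in.
17.02 ≤ 19.88 → adequate.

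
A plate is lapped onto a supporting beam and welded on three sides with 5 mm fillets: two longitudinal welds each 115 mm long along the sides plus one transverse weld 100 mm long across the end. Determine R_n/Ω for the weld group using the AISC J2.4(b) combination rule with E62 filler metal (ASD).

R_n/Ω ≈ 227 kN

E62XX → F_EXX = 620 MPa.
t_e = 0.707 × 5 = 3.535 mm.
R_nwl = 0.6 × 620 × 3.535 × 230 × 10⁻³ = 302.5 kN (longitudinal, 2 welds).
R_nwt = 0.6 × 620 × 3.535 × 100 × 10⁻³ = 131.5 kN (transverse, base value).
(i) R_nwl + R_nwt = 434 kN; (ii) 0.85 R_nwl + 1.5 R_nwt = 454.3 kN.
R_n = max = 454.3 kN [governs: (ii)]; R_n/Ω = 227.2 kN.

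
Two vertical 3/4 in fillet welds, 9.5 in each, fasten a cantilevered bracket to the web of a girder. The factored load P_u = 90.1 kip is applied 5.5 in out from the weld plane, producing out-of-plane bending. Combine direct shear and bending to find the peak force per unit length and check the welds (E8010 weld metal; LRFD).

E80XX → F_EXX = 80 ksi.
L_w = 2 × 9.5 = 19 in; section modulus (unit throat) S = 2 × L²/6 = 30.08 in².
Direct shear f_v = P/L_w = 90.1/19 = 4.742 kip/in.
Moment M = P × e = 90.1 × 5.5 = 495.55 kip·in; bending f_b = M/S = 16.47 kip/in.
f_max = √(f_v² + f_b²) = √(4.742² + 16.47²) = 17.14 kip/in.
φr_n = 0.75 × 0.6 × 80 × (0.707 × 0.75) = 19.09 kip/in → adequate.

f_max ≈ 17.1 kip/in; adequate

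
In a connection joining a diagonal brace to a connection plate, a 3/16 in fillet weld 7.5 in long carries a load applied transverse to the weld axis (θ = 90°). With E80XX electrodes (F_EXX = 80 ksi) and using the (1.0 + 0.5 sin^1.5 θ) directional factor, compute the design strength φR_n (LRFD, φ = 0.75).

t_e = 0.707 × 0.1875 = 0.1326 in; A_we = 0.1326 × 7.5 = 0.9942 in².
Directional factor: 1.0 + 0.5 sin^1.5(90°) = 1.5.
F_nw = 0.6 × 80 × 1.5 = 72 ksi.
φR_n = 0.75 × 72 × 0.9942 = 53.69 kips.

φR_n ≈ 53.7 kips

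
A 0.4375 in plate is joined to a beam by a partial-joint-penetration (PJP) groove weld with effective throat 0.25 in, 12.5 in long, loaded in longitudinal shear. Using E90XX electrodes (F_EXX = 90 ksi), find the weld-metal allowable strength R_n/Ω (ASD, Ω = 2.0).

R_n/Ω ≈ 84.4 kip

Effective throat (given) t_e = 0.25 in.
A_we = 0.25 × 12.5 = 3.125 in².
F_nw = 0.6 F_EXX = 54 ksi.
R_n/Ω = (54 × 3.125) / 2.0 = 84.38 kip.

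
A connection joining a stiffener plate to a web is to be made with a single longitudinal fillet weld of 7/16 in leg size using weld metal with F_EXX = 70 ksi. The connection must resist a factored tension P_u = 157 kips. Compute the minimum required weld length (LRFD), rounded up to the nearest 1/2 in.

L = 16.5 in

Throat t_e = 0.707 × 0.4375 = 0.3093 in.
φr_n = 0.75 × 0.6 × 70 × 0.3093 = 9.743 kips/in.
L_req = P_u / φr_n = 157 / 9.743 = 16.11 in total.
Round up → use L = 16.5 in.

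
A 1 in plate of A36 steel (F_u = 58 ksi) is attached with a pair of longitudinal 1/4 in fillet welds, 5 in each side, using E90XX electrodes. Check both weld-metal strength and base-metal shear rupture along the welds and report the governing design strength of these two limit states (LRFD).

φR_n ≈ 71.6 kips (weld metal governs)

E90XX → F_EXX = 90 ksi.
t_e = 0.707 × 0.25 = 0.1767 in; L = 10 in.
Weld metal: φR_n = 0.75 × 0.6 × 90 × 0.1767 × 10 = 71.58 kips.
Base metal (shear rupture): φR_n = 0.75 × 0.6 × 58 × 1 × 10 = 261 kips.
Governing: weld metal.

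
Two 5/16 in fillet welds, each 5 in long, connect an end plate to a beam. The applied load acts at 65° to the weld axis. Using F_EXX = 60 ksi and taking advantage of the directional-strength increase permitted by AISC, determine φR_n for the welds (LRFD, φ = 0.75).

φR_n ≈ 85.4 kip

t_e = 0.707 × 0.3125 = 0.2209 in; A_we = 0.2209 × 10 = 2.209 in².
Directional factor: 1.0 + 0.5 sin^1.5(65°) = 1.431.
F_nw = 0.6 × 60 × 1.431 = 51.53 ksi.
φR_n = 0.75 × 51.53 × 2.209 = 85.39 kip.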